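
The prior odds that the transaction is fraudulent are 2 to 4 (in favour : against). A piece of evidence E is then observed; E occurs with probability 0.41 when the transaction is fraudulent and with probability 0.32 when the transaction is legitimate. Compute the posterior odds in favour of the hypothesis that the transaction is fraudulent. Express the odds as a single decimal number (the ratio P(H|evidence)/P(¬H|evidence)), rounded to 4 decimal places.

Prior odds = 2/4 = 0.50000.
Likelihood ratio for E = 0.41/0.32 = 1.2812.
Posterior odds = prior odds × LR = 0.64062.

Posterior odds ≈ 0.6406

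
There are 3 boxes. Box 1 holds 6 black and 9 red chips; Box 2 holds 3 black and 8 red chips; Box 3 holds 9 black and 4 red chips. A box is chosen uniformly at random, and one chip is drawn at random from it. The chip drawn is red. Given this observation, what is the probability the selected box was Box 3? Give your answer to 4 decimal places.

P(red|Box 1) = 0.6; P(red|Box 2) = 0.7273; P(red|Box 3) = 0.3077.
Prior × likelihood for each source: 0.333333·0.6=0.2000, 0.333333·0.7273=0.2424, 0.333333·0.3077=0.1026. Summing gives P(red) = 0.54499.
P(Box 3 | red) = 0.1026 / 0.54499 = 0.1882.

Posterior probability ≈ 0.1882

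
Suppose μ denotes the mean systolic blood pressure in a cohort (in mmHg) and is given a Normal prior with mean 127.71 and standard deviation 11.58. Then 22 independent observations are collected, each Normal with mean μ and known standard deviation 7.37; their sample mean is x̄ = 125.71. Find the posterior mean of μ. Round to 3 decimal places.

Posterior mean ≈ 125.746

With known σ, the Normal prior is conjugate. Weight on the data is w = (n/σ²)/(n/σ² + 1/τ₀²) = 0.405030/(0.405030+0.00745732) = 0.98192.
Posterior mean = w·x̄ + (1−w)·μ₀ = 0.98192·125.71 + 0.018079·127.71 = 125.746.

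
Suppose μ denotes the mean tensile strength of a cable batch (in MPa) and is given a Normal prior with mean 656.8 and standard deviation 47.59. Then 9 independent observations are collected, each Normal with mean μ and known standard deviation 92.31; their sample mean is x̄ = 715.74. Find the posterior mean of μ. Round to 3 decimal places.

Posterior mean ≈ 698.364

With known σ, the Normal prior is conjugate. Weight on the data is w = (n/σ²)/(n/σ² + 1/τ₀²) = 0.00105620/(0.00105620+0.00044154) = 0.70520.
Posterior mean = w·x̄ + (1−w)·μ₀ = 0.70520·715.74 + 0.29480·656.8 = 698.364.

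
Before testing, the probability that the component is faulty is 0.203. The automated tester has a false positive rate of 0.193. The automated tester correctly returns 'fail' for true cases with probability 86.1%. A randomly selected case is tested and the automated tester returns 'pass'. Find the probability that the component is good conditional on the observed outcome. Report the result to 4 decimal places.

P(¬H | E) ≈ 0.9580

Write H for 'the component is faulty'. Prior odds H:¬H = 0.203/0.797 = 0.25471. For the 'pass' outcome, the likelihood ratio is 0.139/0.807 = 0.17224.
Posterior odds = 0.25471 × 0.17224 = 0.043871, so P(H|E) = 0.043871/(1+0.043871) = 0.0420. Then P(¬H|E) = 1 − 0.0420 = 0.9580.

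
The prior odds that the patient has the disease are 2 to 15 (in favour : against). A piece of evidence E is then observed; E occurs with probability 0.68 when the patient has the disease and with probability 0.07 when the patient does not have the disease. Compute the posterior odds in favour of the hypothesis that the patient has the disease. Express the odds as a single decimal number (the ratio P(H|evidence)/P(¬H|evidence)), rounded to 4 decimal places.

Posterior odds ≈ 1.2952

Prior odds = 2/15 = 0.13333.
Likelihood ratio for E = 0.68/0.07 = 9.7143.
Posterior odds = prior odds × LR = 1.2952.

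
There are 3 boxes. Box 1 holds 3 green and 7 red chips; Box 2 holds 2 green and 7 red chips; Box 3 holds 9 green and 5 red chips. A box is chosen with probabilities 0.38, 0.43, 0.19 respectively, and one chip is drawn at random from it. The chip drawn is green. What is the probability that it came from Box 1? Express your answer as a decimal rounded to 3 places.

P(green|Box 1) = 0.3; P(green|Box 2) = 0.2222; P(green|Box 3) = 0.6429.
Prior × likelihood for each source: 0.38·0.3=0.1140, 0.43·0.2222=0.09556, 0.19·0.6429=0.1221. Summing gives P(green) = 0.33170.
P(Box 1 | green) = 0.1140 / 0.33170 = 0.344.

Posterior probability ≈ 0.344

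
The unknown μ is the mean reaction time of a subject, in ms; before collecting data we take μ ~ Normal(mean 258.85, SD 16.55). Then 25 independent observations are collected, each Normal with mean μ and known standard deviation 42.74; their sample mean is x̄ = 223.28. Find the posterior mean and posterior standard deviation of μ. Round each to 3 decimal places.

With known σ, the Normal prior is conjugate. Weight on the data is w = (n/σ²)/(n/σ² + 1/τ₀²) = 0.0136858/(0.0136858+0.00365093) = 0.78941.
Posterior mean = w·x̄ + (1−w)·μ₀ = 0.78941·223.28 + 0.21059·258.85 = 230.771. Posterior variance = 1/(0.0136858+0.00365093) = 57.6809, so SD = 7.595.

Posterior mean ≈ 230.771; posterior SD ≈ 7.595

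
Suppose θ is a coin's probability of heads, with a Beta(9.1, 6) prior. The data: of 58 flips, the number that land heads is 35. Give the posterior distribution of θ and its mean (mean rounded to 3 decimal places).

Posterior: Beta(44.1, 29); mean ≈ 0.603

The binomial likelihood is conjugate to the Beta prior: with 35 successes and 23 failures, the posterior is Beta(9.1+35, 6+23) = Beta(44.1, 29).
E[θ | data] = 44.1/(44.1+29) = 0.603.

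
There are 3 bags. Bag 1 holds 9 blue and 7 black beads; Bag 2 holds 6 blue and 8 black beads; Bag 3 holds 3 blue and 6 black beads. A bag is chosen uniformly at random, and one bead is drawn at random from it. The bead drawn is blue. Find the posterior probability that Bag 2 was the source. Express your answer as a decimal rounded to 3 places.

Tabulate prior·likelihood by source: [1] prior 0.333333, lik 0.5625, product 0.1875; [2] prior 0.333333, lik 0.4286, product 0.1429; [3] prior 0.333333, lik 0.3333, product 0.1111.
Normalizing constant = 0.44147; the posterior for Bag 2 is its product over the sum, 0.1429/0.44147 = 0.324.

Posterior probability ≈ 0.324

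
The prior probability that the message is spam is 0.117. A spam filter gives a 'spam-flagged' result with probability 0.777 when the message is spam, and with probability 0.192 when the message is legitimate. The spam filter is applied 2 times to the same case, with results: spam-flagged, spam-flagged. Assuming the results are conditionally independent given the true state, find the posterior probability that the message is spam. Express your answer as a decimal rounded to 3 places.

Posterior P(H) ≈ 0.685

Let H be the event that the message is spam; start with P(H) = 0.117. P('spam-flagged'|H) = 0.777, P('spam-flagged'|¬H) = 0.192.
Update on result 1 ('spam-flagged'): P(H) ← 0.777·0.1170 / (0.777·0.1170 + 0.192·0.8830) = 0.090909/0.26044 = 0.3491.
Update on result 2 ('spam-flagged'): P(H) ← 0.777·0.3491 / (0.777·0.3491 + 0.192·0.6509) = 0.27121/0.39620 = 0.6845.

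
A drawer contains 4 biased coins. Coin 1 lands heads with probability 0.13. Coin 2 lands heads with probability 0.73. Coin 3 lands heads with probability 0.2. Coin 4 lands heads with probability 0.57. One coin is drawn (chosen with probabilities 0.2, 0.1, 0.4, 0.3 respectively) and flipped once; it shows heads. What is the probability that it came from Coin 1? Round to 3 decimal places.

Tabulate prior·likelihood by source: [1] prior 0.2, lik 0.13, product 0.02600; [2] prior 0.1, lik 0.73, product 0.07300; [3] prior 0.4, lik 0.2, product 0.08000; [4] prior 0.3, lik 0.57, product 0.1710.
Normalizing constant = 0.35000; the posterior for Coin 1 is its product over the sum, 0.02600/0.35000 = 0.074.

Posterior probability ≈ 0.074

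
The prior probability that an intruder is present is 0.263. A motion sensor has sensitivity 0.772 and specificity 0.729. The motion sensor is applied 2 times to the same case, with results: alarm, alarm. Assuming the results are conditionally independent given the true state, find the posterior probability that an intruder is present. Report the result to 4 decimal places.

With H the event that an intruder is present, the joint likelihood of the observed sequence is P(data|H) = 0.772·0.772 = 0.59598 and P(data|¬H) = 0.271·0.271 = 0.073441.
Bayes: P(H|data) = 0.263·0.59598 / (0.263·0.59598 + 0.737·0.073441) = 0.15674/0.21087 = 0.7433.

Posterior P(H) ≈ 0.7433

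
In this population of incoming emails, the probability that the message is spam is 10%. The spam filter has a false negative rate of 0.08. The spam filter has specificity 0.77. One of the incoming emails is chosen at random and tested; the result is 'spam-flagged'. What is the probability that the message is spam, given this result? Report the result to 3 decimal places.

Write H for 'the message is spam'. Prior odds H:¬H = 0.1/0.9 = 0.11111. For the 'spam-flagged' outcome, the likelihood ratio is 0.92/0.23 = 4.0000.
Posterior odds = 0.11111 × 4.0000 = 0.44444, so P(H|E) = 0.44444/(1+0.44444) = 0.308.

P(H | E) ≈ 0.308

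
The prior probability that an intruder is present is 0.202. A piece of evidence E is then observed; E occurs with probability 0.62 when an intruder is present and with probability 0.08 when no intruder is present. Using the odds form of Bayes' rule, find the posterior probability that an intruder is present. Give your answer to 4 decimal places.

Posterior probability ≈ 0.6624

Prior odds = 0.202/(1−0.202) = 0.25313.
Likelihood ratio for E = 0.62/0.08 = 7.7500.
Posterior odds = prior odds × LR = 1.9618.
Posterior probability = odds/(1+odds) = 1.9618/2.9618 = 0.6624.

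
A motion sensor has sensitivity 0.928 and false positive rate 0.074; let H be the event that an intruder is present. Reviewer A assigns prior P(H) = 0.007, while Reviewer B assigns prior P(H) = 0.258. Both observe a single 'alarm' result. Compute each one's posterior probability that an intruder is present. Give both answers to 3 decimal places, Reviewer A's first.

The likelihood ratio for an 'alarm' result is 0.928/0.074 = 12.541.
Reviewer A: prior odds 0.007/0.993 = 0.0070493; posterior odds 0.088403; posterior probability 0.081.
Reviewer B: prior odds 0.258/0.742 = 0.34771; posterior odds 4.3605; posterior probability 0.813.

Reviewer A: 0.081; Reviewer B: 0.813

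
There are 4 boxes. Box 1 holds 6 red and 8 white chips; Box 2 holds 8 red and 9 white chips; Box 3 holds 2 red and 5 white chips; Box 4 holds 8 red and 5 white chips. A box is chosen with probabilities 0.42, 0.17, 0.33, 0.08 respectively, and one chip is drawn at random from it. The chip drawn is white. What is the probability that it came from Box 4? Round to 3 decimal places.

Posterior probability ≈ 0.052

Tabulate prior·likelihood by source: [1] prior 0.42, lik 0.5714, product 0.2400; [2] prior 0.17, lik 0.5294, product 0.09000; [3] prior 0.33, lik 0.7143, product 0.2357; [4] prior 0.08, lik 0.3846, product 0.03077.
Normalizing constant = 0.59648; the posterior for Box 4 is its product over the sum, 0.03077/0.59648 = 0.052.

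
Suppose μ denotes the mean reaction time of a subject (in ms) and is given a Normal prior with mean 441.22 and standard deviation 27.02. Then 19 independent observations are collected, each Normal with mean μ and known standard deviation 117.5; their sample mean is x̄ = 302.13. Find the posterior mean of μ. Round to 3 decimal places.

Posterior mean ≈ 371.511

With known σ, the Normal prior is conjugate. Weight on the data is w = (n/σ²)/(n/σ² + 1/τ₀²) = 0.00137619/(0.00137619+0.00136971) = 0.50118.
Posterior mean = w·x̄ + (1−w)·μ₀ = 0.50118·302.13 + 0.49882·441.22 = 371.511.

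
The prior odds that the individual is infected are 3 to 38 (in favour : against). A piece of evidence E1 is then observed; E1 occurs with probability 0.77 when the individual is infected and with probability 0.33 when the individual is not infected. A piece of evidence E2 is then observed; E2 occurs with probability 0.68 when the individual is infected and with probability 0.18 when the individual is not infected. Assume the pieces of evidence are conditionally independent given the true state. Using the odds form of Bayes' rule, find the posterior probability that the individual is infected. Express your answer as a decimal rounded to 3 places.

Posterior probability ≈ 0.410

Prior odds = 3/38 = 0.078947. In log-odds, ln(0.078947) = -2.5390.
Add log likelihood ratios: ln(2.3333) + ln(3.7778) = 2.1764.
Posterior log-odds = -0.36254, so posterior odds = exp(-0.36254) = 0.69591. Converting, P(H|E) = 0.69591/1.6959 = 0.410.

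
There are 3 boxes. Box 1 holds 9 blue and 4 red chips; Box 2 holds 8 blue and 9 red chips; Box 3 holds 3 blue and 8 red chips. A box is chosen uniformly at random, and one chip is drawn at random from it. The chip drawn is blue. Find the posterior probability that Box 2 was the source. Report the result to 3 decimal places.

Posterior probability ≈ 0.328

Tabulate prior·likelihood by source: [1] prior 0.333333, lik 0.6923, product 0.2308; [2] prior 0.333333, lik 0.4706, product 0.1569; [3] prior 0.333333, lik 0.2727, product 0.09091.
Normalizing constant = 0.47854; the posterior for Box 2 is its product over the sum, 0.1569/0.47854 = 0.328.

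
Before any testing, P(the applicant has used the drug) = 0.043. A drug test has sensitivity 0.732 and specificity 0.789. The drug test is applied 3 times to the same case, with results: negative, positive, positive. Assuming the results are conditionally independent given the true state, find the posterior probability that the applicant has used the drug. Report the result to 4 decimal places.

Posterior P(H) ≈ 0.1552

With H the event that the applicant has used the drug, the joint likelihood of the observed sequence is P(data|H) = 0.268·0.732·0.732 = 0.14360 and P(data|¬H) = 0.789·0.211·0.211 = 0.035127.
Bayes: P(H|data) = 0.043·0.14360 / (0.043·0.14360 + 0.957·0.035127) = 0.0061748/0.039791 = 0.1552.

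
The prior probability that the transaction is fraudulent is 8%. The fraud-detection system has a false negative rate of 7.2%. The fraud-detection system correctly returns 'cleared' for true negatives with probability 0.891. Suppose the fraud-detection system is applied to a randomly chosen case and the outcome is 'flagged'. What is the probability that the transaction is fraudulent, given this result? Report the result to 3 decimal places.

P(H | E) ≈ 0.425

Write H for 'the transaction is fraudulent'. Prior odds H:¬H = 0.08/0.92 = 0.086957. For the 'flagged' outcome, the likelihood ratio is 0.928/0.109 = 8.5138.
Posterior odds = 0.086957 × 8.5138 = 0.74033, so P(H|E) = 0.74033/(1+0.74033) = 0.425.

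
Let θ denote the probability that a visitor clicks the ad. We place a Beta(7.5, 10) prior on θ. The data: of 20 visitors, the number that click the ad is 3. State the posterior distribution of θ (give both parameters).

Observing 3 successes and 17 failures updates Beta(7.5, 10) by adding the success and failure counts to the two shape parameters: α = 7.5+3 = 10.5, β = 10+17 = 27.

Posterior: Beta(10.5, 27)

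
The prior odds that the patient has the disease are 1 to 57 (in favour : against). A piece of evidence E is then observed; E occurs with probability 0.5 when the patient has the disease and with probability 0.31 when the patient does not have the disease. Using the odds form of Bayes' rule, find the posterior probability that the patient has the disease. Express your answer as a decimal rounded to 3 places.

Prior odds = 1/57 = 0.017544. In log-odds, ln(0.017544) = -4.0431.
Add log likelihood ratio: ln(1.6129) = 0.47804.
Posterior log-odds = -3.5650, so posterior odds = exp(-3.5650) = 0.028297. Converting, P(H|E) = 0.028297/1.0283 = 0.028.

Posterior probability ≈ 0.028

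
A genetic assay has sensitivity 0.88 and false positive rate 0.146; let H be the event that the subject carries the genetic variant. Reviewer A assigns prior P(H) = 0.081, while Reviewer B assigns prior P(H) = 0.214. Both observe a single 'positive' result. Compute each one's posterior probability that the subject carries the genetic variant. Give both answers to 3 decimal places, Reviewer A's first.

Reviewer A: 0.347; Reviewer B: 0.621

P('+'|H) = 0.88, P('+'|¬H) = 0.146.
Reviewer A: numerator 0.88·0.081 = 0.071280; evidence = 0.071280+0.146·0.919 = 0.20545; posterior = 0.347.
Reviewer B: numerator 0.88·0.214 = 0.18832; evidence = 0.18832+0.146·0.786 = 0.30308; posterior = 0.621.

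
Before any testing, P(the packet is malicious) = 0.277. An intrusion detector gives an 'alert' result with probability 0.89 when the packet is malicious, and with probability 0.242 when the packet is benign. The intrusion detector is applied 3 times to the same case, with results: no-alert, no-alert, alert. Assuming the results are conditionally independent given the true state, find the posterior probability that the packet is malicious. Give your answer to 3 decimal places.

With H the event that the packet is malicious, the joint likelihood of the observed sequence is P(data|H) = 0.11·0.11·0.89 = 0.010769 and P(data|¬H) = 0.758·0.758·0.242 = 0.13904.
Bayes: P(H|data) = 0.277·0.010769 / (0.277·0.010769 + 0.723·0.13904) = 0.0029830/0.10351 = 0.0288.

Posterior P(H) ≈ 0.029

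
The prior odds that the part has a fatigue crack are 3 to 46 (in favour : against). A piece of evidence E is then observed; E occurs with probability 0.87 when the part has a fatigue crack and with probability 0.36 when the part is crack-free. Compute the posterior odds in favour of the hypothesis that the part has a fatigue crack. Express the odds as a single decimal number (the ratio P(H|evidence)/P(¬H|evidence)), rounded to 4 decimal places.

Prior odds = 3/46 = 0.065217. In log-odds, ln(0.065217) = -2.7300.
Add log likelihood ratio: ln(2.4167) = 0.88239.
Posterior log-odds = -1.8476, so posterior odds = exp(-1.8476) = 0.15761.

Posterior odds ≈ 0.1576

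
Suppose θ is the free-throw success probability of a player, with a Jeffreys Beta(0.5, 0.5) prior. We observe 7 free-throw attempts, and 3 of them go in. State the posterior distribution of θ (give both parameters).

The binomial likelihood is conjugate to the Beta prior: with 3 successes and 4 failures, the posterior is Beta(0.5+3, 0.5+4) = Beta(3.5, 4.5).

Posterior: Beta(3.5, 4.5)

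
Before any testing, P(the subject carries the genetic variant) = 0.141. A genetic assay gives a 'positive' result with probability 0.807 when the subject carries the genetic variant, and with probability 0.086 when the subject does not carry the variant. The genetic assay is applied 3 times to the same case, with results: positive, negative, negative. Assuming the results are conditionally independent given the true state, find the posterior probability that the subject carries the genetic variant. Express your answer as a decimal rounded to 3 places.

Posterior P(H) ≈ 0.064

With H the event that the subject carries the genetic variant, the joint likelihood of the observed sequence is P(data|H) = 0.807·0.193·0.193 = 0.030060 and P(data|¬H) = 0.086·0.914·0.914 = 0.071844.
Bayes: P(H|data) = 0.141·0.030060 / (0.141·0.030060 + 0.859·0.071844) = 0.0042385/0.065952 = 0.0643.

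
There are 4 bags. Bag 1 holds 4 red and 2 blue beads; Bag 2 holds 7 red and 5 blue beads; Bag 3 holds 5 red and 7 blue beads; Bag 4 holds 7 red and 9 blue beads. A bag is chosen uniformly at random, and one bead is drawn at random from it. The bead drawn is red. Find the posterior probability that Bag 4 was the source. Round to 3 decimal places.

P(red|Bag 1) = 0.6667; P(red|Bag 2) = 0.5833; P(red|Bag 3) = 0.4167; P(red|Bag 4) = 0.4375.
Prior × likelihood for each source: 0.25·0.6667=0.1667, 0.25·0.5833=0.1458, 0.25·0.4167=0.1042, 0.25·0.4375=0.1094. Summing gives P(red) = 0.52604.
P(Bag 4 | red) = 0.1094 / 0.52604 = 0.208.

Posterior probability ≈ 0.208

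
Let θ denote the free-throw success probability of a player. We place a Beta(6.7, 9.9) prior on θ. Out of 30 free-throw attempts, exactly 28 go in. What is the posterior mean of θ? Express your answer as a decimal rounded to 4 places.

Posterior mean ≈ 0.7446

The binomial likelihood is conjugate to the Beta prior: with 28 successes and 2 failures, the posterior is Beta(6.7+28, 9.9+2) = Beta(34.7, 11.9).
Posterior mean = α/(α+β) = 34.7/46.6 = 0.7446.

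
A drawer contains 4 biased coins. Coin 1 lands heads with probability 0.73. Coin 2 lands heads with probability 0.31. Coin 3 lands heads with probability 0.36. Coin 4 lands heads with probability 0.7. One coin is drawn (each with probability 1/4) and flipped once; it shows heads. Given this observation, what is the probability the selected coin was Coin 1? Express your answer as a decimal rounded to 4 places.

Posterior probability ≈ 0.3476

P(heads|C1) = 0.73; P(heads|C2) = 0.31; P(heads|C3) = 0.36; P(heads|C4) = 0.7.
Prior × likelihood for each source: 0.25·0.73=0.1825, 0.25·0.31=0.07750, 0.25·0.36=0.09000, 0.25·0.7=0.1750. Summing gives P(heads) = 0.52500.
P(Coin 1 | heads) = 0.1825 / 0.52500 = 0.3476.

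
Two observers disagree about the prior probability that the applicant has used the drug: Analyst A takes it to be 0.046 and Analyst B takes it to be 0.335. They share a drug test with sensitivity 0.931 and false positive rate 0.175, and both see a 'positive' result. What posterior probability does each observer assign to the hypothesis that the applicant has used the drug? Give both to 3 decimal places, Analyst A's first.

Analyst A: 0.204; Analyst B: 0.728

The likelihood ratio for a 'positive' result is 0.931/0.175 = 5.3200.
Analyst A: prior odds 0.046/0.954 = 0.048218; posterior odds 0.25652; posterior probability 0.204.
Analyst B: prior odds 0.335/0.665 = 0.50376; posterior odds 2.6800; posterior probability 0.728.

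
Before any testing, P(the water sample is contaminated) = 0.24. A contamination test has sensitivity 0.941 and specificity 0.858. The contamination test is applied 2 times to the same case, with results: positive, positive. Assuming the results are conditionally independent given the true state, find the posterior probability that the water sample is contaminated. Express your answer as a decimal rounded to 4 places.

Let H be the event that the water sample is contaminated; start with P(H) = 0.24. P('positive'|H) = 0.941, P('positive'|¬H) = 0.142.
Update on result 1 ('positive'): P(H) ← 0.941·0.2400 / (0.941·0.2400 + 0.142·0.7600) = 0.22584/0.33376 = 0.6767.
Update on result 2 ('positive'): P(H) ← 0.941·0.6767 / (0.941·0.6767 + 0.142·0.3233) = 0.63673/0.68265 = 0.9327.

Posterior P(H) ≈ 0.9327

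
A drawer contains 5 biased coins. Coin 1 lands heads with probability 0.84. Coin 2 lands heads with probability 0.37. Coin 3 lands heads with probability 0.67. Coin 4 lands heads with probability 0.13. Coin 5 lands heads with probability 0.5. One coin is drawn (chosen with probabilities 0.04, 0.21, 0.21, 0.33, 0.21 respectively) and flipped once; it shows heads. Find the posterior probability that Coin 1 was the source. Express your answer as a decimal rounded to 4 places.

Posterior probability ≈ 0.0840

Tabulate prior·likelihood by source: [1] prior 0.04, lik 0.84, product 0.03360; [2] prior 0.21, lik 0.37, product 0.07770; [3] prior 0.21, lik 0.67, product 0.1407; [4] prior 0.33, lik 0.13, product 0.04290; [5] prior 0.21, lik 0.5, product 0.1050.
Normalizing constant = 0.39990; the posterior for Coin 1 is its product over the sum, 0.03360/0.39990 = 0.0840.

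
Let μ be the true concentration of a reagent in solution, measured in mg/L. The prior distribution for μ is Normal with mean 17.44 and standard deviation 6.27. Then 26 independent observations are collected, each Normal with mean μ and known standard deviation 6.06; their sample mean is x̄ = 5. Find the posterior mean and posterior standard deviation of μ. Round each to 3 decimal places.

Posterior mean ≈ 5.431; posterior SD ≈ 1.168

With known σ, the Normal prior is conjugate. Weight on the data is w = (n/σ²)/(n/σ² + 1/τ₀²) = 0.707992/(0.707992+0.0254369) = 0.96532.
Posterior mean = w·x̄ + (1−w)·μ₀ = 0.96532·5 + 0.034682·17.44 = 5.431. Posterior variance = 1/(0.707992+0.0254369) = 1.36346, so SD = 1.168.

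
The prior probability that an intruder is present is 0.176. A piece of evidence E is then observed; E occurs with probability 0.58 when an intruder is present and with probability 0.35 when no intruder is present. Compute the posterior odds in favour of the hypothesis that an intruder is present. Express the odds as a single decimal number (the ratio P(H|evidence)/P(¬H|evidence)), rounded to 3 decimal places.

Posterior odds ≈ 0.354

Prior odds = 0.176/(1−0.176) = 0.21359.
Likelihood ratio for E = 0.58/0.35 = 1.6571.
Posterior odds = prior odds × LR = 0.35395.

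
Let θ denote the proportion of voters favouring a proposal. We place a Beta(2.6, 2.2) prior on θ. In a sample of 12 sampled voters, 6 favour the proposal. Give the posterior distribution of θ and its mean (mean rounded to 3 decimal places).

Posterior: Beta(8.6, 8.2); mean ≈ 0.512

The binomial likelihood is conjugate to the Beta prior: with 6 successes and 6 failures, the posterior is Beta(2.6+6, 2.2+6) = Beta(8.6, 8.2).
E[θ | data] = 8.6/(8.6+8.2) = 0.512.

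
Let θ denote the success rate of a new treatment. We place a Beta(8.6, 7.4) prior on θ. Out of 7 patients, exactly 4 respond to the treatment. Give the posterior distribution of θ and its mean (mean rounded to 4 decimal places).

Posterior: Beta(12.6, 10.4); mean ≈ 0.5478

Observing 4 successes and 3 failures updates Beta(8.6, 7.4) by adding the success and failure counts to the two shape parameters: α = 8.6+4 = 12.6, β = 7.4+3 = 10.4.
Posterior mean = α/(α+β) = 12.6/23 = 0.5478.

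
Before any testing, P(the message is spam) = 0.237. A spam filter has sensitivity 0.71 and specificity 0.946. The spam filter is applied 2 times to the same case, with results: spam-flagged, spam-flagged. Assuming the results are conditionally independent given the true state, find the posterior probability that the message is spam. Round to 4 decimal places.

Posterior P(H) ≈ 0.9817

With H the event that the message is spam, the joint likelihood of the observed sequence is P(data|H) = 0.71·0.71 = 0.50410 and P(data|¬H) = 0.054·0.054 = 0.0029160.
Bayes: P(H|data) = 0.237·0.50410 / (0.237·0.50410 + 0.763·0.0029160) = 0.11947/0.12170 = 0.9817.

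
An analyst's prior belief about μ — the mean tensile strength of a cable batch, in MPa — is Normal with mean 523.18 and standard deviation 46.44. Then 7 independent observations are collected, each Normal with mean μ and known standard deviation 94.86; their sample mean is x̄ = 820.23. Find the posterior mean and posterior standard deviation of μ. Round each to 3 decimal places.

Posterior mean ≈ 709.296; posterior SD ≈ 28.380

With known σ, the Normal prior is conjugate. Weight on the data is w = (n/σ²)/(n/σ² + 1/τ₀²) = 0.00077791/(0.00077791+0.00046368) = 0.62655.
Posterior mean = w·x̄ + (1−w)·μ₀ = 0.62655·820.23 + 0.37345·523.18 = 709.296. Posterior variance = 1/(0.00077791+0.00046368) = 805.418, so SD = 28.380.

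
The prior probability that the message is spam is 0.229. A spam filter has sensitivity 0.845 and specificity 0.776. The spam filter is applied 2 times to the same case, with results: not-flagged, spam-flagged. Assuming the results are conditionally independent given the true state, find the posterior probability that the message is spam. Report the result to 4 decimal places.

With H the event that the message is spam, the joint likelihood of the observed sequence is P(data|H) = 0.155·0.845 = 0.13098 and P(data|¬H) = 0.776·0.224 = 0.17382.
Bayes: P(H|data) = 0.229·0.13098 / (0.229·0.13098 + 0.771·0.17382) = 0.029993/0.16401 = 0.1829.

Posterior P(H) ≈ 0.1829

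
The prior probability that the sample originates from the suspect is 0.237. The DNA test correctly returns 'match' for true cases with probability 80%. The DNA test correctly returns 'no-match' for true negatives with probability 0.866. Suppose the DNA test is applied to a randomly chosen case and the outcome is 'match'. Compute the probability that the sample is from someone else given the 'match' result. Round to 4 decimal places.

P(¬H | E) ≈ 0.3503

Write H for 'the sample originates from the suspect'. Prior odds H:¬H = 0.237/0.763 = 0.31062. For the 'match' outcome, the likelihood ratio is 0.8/0.134 = 5.9701.
Posterior odds = 0.31062 × 5.9701 = 1.8544, so P(H|E) = 1.8544/(1+1.8544) = 0.6497. Then P(¬H|E) = 1 − 0.6497 = 0.3503.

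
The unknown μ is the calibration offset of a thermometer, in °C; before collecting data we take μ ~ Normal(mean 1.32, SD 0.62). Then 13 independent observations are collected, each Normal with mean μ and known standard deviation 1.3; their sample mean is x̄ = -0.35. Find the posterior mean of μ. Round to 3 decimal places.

Posterior mean ≈ 0.072

Prior precision 1/τ₀² = 1/0.62² = 2.60146; data precision n/σ² = 13/1.3² = 7.69231.
Posterior precision = 2.60146 + 7.69231 = 10.2938.
Posterior mean = (2.60146·1.32 + 7.69231·-0.35) / 10.2938 = 0.072.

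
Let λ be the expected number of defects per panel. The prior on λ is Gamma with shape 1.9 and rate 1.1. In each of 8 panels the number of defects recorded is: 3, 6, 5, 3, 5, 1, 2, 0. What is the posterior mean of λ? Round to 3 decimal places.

Posterior mean ≈ 2.956

The Poisson likelihood adds the total count to the shape and the number of exposure periods to the rate. Here ∑xᵢ = 25 and n = 8, so shape 1.9→26.9 and rate 1.1→9.1.
Posterior mean = shape/rate = 26.9/9.1 = 2.956.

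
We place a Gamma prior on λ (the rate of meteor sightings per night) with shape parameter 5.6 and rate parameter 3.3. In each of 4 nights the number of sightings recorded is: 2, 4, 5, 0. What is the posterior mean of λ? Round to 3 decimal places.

Total count ∑xᵢ = 11 over n = 4 nights.
Gamma is conjugate to the Poisson likelihood: posterior is Gamma(shape = 5.6+11 = 16.6, rate = 3.3+4 = 7.3).
Posterior mean = shape/rate = 16.6/7.3 = 2.274.

Posterior mean ≈ 2.274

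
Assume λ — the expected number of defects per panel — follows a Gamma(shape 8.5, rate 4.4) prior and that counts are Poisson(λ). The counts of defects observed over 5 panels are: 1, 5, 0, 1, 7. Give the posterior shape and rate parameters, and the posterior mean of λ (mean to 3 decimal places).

Posterior: Gamma(shape=22.5, rate=9.4); mean ≈ 2.394

The Poisson likelihood adds the total count to the shape and the number of exposure periods to the rate. Here ∑xᵢ = 14 and n = 5, so shape 8.5→22.5 and rate 4.4→9.4.
Posterior mean = shape/rate = 22.5/9.4 = 2.394.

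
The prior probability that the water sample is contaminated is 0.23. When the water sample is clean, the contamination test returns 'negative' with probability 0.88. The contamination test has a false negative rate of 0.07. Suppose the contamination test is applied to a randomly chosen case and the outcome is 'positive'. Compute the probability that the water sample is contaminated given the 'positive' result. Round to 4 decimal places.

Write H for 'the water sample is contaminated'. Prior odds H:¬H = 0.23/0.77 = 0.29870. For the 'positive' outcome, the likelihood ratio is 0.93/0.12 = 7.7500.
Posterior odds = 0.29870 × 7.7500 = 2.3149, so P(H|E) = 2.3149/(1+2.3149) = 0.6983.

P(H | E) ≈ 0.6983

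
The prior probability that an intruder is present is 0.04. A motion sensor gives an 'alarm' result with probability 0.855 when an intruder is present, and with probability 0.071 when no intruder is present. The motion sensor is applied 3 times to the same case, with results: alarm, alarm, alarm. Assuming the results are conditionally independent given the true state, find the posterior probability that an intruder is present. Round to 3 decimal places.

With H the event that an intruder is present, the joint likelihood of the observed sequence is P(data|H) = 0.855·0.855·0.855 = 0.62503 and P(data|¬H) = 0.071·0.071·0.071 = 0.00035791.
Bayes: P(H|data) = 0.04·0.62503 / (0.04·0.62503 + 0.96·0.00035791) = 0.025001/0.025345 = 0.9864.

Posterior P(H) ≈ 0.986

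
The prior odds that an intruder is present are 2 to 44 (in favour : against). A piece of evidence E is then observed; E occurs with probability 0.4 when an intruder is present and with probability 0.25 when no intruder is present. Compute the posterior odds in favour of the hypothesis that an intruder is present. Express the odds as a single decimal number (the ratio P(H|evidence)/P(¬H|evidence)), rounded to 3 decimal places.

Prior odds = 2/44 = 0.045455.
Likelihood ratio for E = 0.4/0.25 = 1.6000.
Posterior odds = prior odds × LR = 0.072727.

Posterior odds ≈ 0.073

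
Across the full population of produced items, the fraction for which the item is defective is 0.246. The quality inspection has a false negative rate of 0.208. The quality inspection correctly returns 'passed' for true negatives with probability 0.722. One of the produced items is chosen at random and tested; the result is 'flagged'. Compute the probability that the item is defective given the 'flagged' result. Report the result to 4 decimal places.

P(H | E) ≈ 0.4817

Let H be the event that the item is defective. P(H) = 0.246, so P(¬H) = 0.754. With E the 'flagged' result, P(E|H) = 0.792 and P(E|¬H) = 0.278.
P(E) = 0.792·0.246 + 0.278·0.754 = 0.19483 + 0.20961 = 0.40444.
By Bayes' theorem, P(H|E) = 0.19483 / 0.40444 = 0.4817.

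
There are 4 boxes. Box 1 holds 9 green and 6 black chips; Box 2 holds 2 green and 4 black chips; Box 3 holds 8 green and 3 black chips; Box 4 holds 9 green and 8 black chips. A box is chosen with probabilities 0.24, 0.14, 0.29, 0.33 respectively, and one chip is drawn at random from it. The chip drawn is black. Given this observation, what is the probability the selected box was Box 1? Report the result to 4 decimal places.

Posterior probability ≈ 0.2266

Tabulate prior·likelihood by source: [1] prior 0.24, lik 0.4, product 0.09600; [2] prior 0.14, lik 0.6667, product 0.09333; [3] prior 0.29, lik 0.2727, product 0.07909; [4] prior 0.33, lik 0.4706, product 0.1553.
Normalizing constant = 0.42372; the posterior for Box 1 is its product over the sum, 0.09600/0.42372 = 0.2266.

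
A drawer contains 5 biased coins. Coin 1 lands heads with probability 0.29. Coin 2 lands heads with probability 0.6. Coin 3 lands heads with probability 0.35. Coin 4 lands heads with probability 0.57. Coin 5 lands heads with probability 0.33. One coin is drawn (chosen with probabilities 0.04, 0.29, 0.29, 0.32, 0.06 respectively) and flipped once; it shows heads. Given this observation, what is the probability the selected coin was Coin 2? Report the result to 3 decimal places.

Tabulate prior·likelihood by source: [1] prior 0.04, lik 0.29, product 0.01160; [2] prior 0.29, lik 0.6, product 0.1740; [3] prior 0.29, lik 0.35, product 0.1015; [4] prior 0.32, lik 0.57, product 0.1824; [5] prior 0.06, lik 0.33, product 0.01980.
Normalizing constant = 0.48930; the posterior for Coin 2 is its product over the sum, 0.1740/0.48930 = 0.356.

Posterior probability ≈ 0.356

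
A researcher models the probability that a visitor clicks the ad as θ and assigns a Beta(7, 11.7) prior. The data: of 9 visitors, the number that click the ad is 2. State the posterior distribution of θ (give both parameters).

Posterior: Beta(9, 18.7)

Observing 2 successes and 7 failures updates Beta(7, 11.7) by adding the success and failure counts to the two shape parameters: α = 7+2 = 9, β = 11.7+7 = 18.7.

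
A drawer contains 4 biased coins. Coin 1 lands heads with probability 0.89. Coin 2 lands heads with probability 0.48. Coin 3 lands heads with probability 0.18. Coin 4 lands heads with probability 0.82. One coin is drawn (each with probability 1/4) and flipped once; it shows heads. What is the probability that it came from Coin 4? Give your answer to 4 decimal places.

Posterior probability ≈ 0.3460

P(heads|C1) = 0.89; P(heads|C2) = 0.48; P(heads|C3) = 0.18; P(heads|C4) = 0.82.
Prior × likelihood for each source: 0.25·0.89=0.2225, 0.25·0.48=0.1200, 0.25·0.18=0.04500, 0.25·0.82=0.2050. Summing gives P(heads) = 0.59250.
P(Coin 4 | heads) = 0.2050 / 0.59250 = 0.3460.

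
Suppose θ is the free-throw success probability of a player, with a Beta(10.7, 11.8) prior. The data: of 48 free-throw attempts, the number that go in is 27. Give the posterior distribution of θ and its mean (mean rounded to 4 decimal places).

Observing 27 successes and 21 failures updates Beta(10.7, 11.8) by adding the success and failure counts to the two shape parameters: α = 10.7+27 = 37.7, β = 11.8+21 = 32.8.
Posterior mean = α/(α+β) = 37.7/70.5 = 0.5348.

Posterior: Beta(37.7, 32.8); mean ≈ 0.5348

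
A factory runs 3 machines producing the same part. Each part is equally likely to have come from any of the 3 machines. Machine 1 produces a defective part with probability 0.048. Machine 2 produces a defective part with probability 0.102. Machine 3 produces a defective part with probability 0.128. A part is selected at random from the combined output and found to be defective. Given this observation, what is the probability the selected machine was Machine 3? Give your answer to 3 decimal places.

Posterior probability ≈ 0.460

Tabulate prior·likelihood by source: [1] prior 0.333333, lik 0.048, product 0.01600; [2] prior 0.333333, lik 0.102, product 0.03400; [3] prior 0.333333, lik 0.128, product 0.04267.
Normalizing constant = 0.092667; the posterior for Machine 3 is its product over the sum, 0.04267/0.092667 = 0.460.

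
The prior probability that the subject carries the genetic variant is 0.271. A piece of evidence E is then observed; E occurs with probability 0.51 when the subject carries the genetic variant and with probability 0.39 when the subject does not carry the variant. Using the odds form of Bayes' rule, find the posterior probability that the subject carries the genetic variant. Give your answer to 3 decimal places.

Prior odds = 0.271/(1−0.271) = 0.37174. In log-odds, ln(0.37174) = -0.98955.
Add log likelihood ratio: ln(1.3077) = 0.26826.
Posterior log-odds = -0.72129, so posterior odds = exp(-0.72129) = 0.48612. Converting, P(H|E) = 0.48612/1.4861 = 0.327.

Posterior probability ≈ 0.327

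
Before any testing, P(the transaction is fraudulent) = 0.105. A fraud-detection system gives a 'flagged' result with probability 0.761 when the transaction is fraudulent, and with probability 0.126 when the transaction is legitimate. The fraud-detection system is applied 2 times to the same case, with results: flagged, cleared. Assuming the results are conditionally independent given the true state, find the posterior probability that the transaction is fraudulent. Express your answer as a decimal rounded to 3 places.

Let H be the event that the transaction is fraudulent; start with P(H) = 0.105. P('flagged'|H) = 0.761, P('flagged'|¬H) = 0.126.
Update on result 1 ('flagged'): P(H) ← 0.761·0.1050 / (0.761·0.1050 + 0.126·0.8950) = 0.079905/0.19268 = 0.4147.
Update on result 2 ('cleared'): P(H) ← 0.239·0.4147 / (0.239·0.4147 + 0.874·0.5853) = 0.099117/0.61066 = 0.1623.

Posterior P(H) ≈ 0.162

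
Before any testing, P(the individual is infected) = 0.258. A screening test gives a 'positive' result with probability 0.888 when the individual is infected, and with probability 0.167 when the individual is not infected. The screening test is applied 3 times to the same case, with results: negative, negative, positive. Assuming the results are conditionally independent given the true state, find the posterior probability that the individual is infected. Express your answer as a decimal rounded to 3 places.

Posterior P(H) ≈ 0.032

With H the event that the individual is infected, the joint likelihood of the observed sequence is P(data|H) = 0.112·0.112·0.888 = 0.011139 and P(data|¬H) = 0.833·0.833·0.167 = 0.11588.
Bayes: P(H|data) = 0.258·0.011139 / (0.258·0.011139 + 0.742·0.11588) = 0.0028739/0.088856 = 0.0323.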